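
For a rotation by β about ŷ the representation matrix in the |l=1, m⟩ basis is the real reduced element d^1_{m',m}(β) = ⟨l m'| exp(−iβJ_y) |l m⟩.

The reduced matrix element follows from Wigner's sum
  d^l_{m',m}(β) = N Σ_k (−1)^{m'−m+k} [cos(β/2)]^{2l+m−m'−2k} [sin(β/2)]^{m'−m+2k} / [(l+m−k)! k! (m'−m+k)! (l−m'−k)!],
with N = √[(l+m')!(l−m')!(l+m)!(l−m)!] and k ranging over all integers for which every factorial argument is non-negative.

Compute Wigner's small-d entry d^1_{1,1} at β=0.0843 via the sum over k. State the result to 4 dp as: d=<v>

d=0.9982

d^1_{1,1}(β=0.0843) via Wigner's sum:
c=cos(0.0843/2)=0.999112, s=sin(0.0843/2)=0.042138; N=√[2·1·2·1]=2.000000
k∈{0} keeps every argument non-negative
  k=0: (−1)^0·2.0000/(2)·0.9991^2·0.0421^0 = +0.998224
d^1_{1,1}(0.0843) = +0.998224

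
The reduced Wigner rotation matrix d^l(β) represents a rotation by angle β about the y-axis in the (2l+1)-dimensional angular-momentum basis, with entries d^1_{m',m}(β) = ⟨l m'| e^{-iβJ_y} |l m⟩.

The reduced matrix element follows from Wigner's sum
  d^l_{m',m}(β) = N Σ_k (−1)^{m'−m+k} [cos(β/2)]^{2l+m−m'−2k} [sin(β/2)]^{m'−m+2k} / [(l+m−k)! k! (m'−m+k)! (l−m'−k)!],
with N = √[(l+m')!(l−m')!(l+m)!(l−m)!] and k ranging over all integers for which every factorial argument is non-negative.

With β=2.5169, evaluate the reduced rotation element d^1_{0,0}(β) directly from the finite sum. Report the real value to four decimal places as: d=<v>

d=-0.8111

d^1_{0,0}(β=2.5169) via Wigner's sum:
c=cos(2.5169/2)=0.307292, s=sin(2.5169/2)=0.951615; N=√[1·1·1·1]=1.000000
Admissible k: 0..1 (factorial args all ≥0)
  k=0: (−1)^0·1.0000/(1)·0.3073^2·0.9516^0 = +0.094429
  k=1: (−1)^1·1.0000/(1)·0.3073^0·0.9516^2 = -0.905571
d^1_{0,0}(2.5169) = +0.094429 -0.905571 = -0.811143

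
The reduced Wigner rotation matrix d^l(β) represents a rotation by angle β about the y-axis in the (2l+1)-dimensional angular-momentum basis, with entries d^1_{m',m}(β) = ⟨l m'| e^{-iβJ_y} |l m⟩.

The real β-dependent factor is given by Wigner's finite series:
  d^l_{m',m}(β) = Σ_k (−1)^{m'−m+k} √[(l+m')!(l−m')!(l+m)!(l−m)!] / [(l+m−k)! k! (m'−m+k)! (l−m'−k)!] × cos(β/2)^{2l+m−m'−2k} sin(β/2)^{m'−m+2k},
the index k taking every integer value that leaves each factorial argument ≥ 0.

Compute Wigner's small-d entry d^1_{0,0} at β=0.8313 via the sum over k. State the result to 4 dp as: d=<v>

d=0.6739

d^1_{0,0}(β=0.8313) via Wigner's sum:
Half-angle: c=0.914854, s=0.403785. N=√(1·1·1·1)=1.000000
k∈{0,1} keeps every argument non-negative
  k=0: (−1)^0·1.0000/(1)·0.9149^2·0.4038^0 = +0.836958
  k=1: (−1)^1·1.0000/(1)·0.9149^0·0.4038^2 = -0.163042
d^1_{0,0}(0.8313) = +0.836958 -0.163042 = +0.673916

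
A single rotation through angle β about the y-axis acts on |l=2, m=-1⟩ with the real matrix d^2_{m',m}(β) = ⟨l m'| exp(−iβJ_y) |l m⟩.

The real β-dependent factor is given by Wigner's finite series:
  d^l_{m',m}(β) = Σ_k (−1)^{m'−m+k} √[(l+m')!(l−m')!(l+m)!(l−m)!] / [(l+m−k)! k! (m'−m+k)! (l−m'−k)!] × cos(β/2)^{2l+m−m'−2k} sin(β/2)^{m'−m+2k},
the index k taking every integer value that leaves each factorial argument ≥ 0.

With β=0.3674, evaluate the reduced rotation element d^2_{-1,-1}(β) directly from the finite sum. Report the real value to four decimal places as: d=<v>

d^2_{-1,-1}(β=0.3674) via Wigner's sum:
With c≡cos(β/2)=0.983175 and s≡sin(β/2)=0.182669, N=[1·6·1·6]^{1/2}=6.000000
k: max(0,(-1)−(-1))=0 … min(2+(-1),2−(-1))=1
  k=0: (−1)^0·6.0000/(6)·0.9832^4·0.1827^0 = +0.934378
  k=1: (−1)^1·6.0000/(2)·0.9832^2·0.1827^2 = -0.096763
d^2_{-1,-1}(0.3674) = +0.934378 -0.096763 = +0.837615

d=0.8376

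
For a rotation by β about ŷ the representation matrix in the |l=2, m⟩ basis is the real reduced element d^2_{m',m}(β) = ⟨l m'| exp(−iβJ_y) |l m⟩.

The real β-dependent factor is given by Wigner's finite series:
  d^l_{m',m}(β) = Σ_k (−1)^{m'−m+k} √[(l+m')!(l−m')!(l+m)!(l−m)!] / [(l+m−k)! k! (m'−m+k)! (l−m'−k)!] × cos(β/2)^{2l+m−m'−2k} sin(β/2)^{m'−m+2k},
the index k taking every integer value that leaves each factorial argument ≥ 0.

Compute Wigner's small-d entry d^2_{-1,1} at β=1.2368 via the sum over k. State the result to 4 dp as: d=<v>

d=0.5564

d^2_{-1,1}(β=1.2368) via Wigner's sum:
With c≡cos(β/2)=0.814807 and s≡sin(β/2)=0.579732, N=[1·6·6·1]^{1/2}=6.000000
k: max(0,(1)−(-1))=2 … min(2+(1),2−(-1))=3
  k=2: (−1)^0·6.0000/(2)·0.8148^2·0.5797^2 = +0.669400
  k=3: (−1)^1·6.0000/(6)·0.8148^0·0.5797^4 = -0.112956
d^2_{-1,1}(1.2368) = +0.669400 -0.112956 = +0.556444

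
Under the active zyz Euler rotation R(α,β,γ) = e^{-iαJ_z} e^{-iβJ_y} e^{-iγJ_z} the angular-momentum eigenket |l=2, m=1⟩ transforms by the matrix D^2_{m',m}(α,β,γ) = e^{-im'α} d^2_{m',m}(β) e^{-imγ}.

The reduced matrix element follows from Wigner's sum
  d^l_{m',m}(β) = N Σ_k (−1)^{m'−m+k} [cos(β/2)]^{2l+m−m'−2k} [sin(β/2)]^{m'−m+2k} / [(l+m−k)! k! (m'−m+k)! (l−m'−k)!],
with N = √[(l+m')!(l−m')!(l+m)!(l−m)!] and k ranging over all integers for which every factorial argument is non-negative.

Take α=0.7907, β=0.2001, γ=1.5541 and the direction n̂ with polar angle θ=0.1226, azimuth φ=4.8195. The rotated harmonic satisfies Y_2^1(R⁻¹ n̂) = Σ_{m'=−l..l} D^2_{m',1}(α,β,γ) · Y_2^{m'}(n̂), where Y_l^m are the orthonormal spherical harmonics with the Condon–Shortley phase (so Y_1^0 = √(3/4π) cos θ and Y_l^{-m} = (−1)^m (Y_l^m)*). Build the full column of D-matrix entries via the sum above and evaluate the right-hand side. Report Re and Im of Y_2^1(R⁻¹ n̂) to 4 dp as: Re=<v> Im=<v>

Need the full column D^2_{m',1} for m'=−2..2 at α=0.7907, β=0.2001, γ=1.5541.
cos(β/2)=0.994999, sin(β/2)=0.099883
d^2_{-2,1}: single k=3 term ⇒ +0.001983;  D = +0.001982+0.000054i
d^2_{-1,1}: k∈[2..3] ⇒ +0.029631 -0.000100 = +0.029532;  D = +0.021336-0.020418i
d^2_{0,1}: k∈[1..2] ⇒ +0.241011 -0.002429 = +0.238582;  D = +0.003983-0.238549i
d^2_{1,1}: k∈[0..1] ⇒ +0.980146 -0.029631 = +0.950515;  D = -0.664414-0.679730i
d^2_{2,1}: single k=0 term ⇒ -0.196784;  D = +0.196781+0.001199i
Y_2^{m'}(θ=0.1226,φ=4.8195) and Σ D·Y over m':
  (+0.0020+0.0001i)·(-0.0056+0.0012i)  (+0.0213-0.0204i)·(+0.0100+0.0932i)  (+0.0040-0.2385i)·(+0.6166+0.0000i)  (-0.6644-0.6797i)·(-0.0100+0.0932i)  (+0.1968+0.0012i)·(-0.0056-0.0012i)
Y_2^1(R⁻¹ n̂) = +0.073485-0.200689i

Re=0.0735 Im=-0.2007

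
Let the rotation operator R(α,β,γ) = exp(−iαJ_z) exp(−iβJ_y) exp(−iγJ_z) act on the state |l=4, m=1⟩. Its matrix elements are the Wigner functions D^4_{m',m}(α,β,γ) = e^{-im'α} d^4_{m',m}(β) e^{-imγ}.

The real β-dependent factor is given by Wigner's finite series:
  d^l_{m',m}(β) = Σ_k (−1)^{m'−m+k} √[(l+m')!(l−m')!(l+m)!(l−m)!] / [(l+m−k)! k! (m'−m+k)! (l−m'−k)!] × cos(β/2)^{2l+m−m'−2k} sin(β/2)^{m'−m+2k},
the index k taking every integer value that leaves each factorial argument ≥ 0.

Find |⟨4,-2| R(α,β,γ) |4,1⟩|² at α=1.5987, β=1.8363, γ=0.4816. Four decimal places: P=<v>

First d^4_{-2,1}(β=1.8363), then the phase factors e^{-i(-2)α} and e^{-i(1)γ}:
c=cos(1.8363/2)=0.607291, s=sin(1.8363/2)=0.794479; N=√[2·720·120·6]=1018.233765
Admissible k: 3..5 (factorial args all ≥0)
  k=3: (−1)^0·1018.2338/(72)·0.6073^5·0.7945^3 = +0.585797
  k=4: (−1)^1·1018.2338/(48)·0.6073^3·0.7945^5 = -1.503870
  k=5: (−1)^2·1018.2338/(240)·0.6073^1·0.7945^7 = +0.514768
d^4_{-2,1}(1.8363) = +0.585797 -1.503870 +0.514768 = -0.403304
|D^4_{-2,1}|² = |d^4_{-2,1}(β)|² = (-0.403304)² = 0.162654 (the z-rotation phases have unit modulus)

P=0.1627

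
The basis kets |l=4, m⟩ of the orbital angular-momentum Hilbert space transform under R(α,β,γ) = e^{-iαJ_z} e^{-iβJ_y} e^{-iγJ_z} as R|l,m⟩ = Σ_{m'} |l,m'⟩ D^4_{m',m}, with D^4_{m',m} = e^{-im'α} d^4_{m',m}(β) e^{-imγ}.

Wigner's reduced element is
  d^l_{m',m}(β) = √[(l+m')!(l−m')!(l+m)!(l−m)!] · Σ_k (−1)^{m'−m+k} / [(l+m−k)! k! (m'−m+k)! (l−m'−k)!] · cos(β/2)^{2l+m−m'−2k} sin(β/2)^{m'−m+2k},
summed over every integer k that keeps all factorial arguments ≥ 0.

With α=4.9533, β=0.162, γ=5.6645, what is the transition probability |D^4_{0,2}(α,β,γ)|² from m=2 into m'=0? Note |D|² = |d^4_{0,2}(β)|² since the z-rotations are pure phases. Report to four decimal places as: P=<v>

P=0.0036

First d^4_{0,2}(β=0.162), then the phase factors e^{-i(0)α} and e^{-i(2)γ}:
Half-angle: c=0.996721, s=0.080911. N=√(24·24·720·2)=910.735966
Admissible k: 2..4 (factorial args all ≥0)
  k=2: (−1)^0·910.7360/(96)·0.9967^6·0.0809^2 = +0.060895
  k=3: (−1)^1·910.7360/(36)·0.9967^4·0.0809^4 = -0.001070
  k=4: (−1)^2·910.7360/(96)·0.9967^2·0.0809^6 = +0.000003
d^4_{0,2}(0.162) = +0.060895 -0.001070 +0.000003 = +0.059828
|D^4_{0,2}|² = |d^4_{0,2}(β)|² = (+0.059828)² = 0.003579 (the z-rotation phases have unit modulus)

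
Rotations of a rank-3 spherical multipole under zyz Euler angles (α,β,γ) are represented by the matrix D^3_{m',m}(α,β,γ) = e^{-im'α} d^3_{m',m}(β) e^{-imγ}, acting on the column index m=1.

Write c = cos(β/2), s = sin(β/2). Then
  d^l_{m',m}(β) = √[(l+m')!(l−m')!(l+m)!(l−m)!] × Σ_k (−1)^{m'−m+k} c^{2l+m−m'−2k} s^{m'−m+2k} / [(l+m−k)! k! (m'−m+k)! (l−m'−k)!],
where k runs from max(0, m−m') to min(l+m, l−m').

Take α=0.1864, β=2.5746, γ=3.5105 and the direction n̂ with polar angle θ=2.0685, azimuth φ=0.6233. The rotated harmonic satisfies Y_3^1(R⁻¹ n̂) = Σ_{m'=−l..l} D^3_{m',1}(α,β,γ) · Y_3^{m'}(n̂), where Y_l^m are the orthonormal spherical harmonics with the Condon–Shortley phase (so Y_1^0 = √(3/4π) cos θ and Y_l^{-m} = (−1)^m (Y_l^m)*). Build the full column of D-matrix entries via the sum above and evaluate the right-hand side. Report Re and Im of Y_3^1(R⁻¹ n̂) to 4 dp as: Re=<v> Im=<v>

Need the full column D^3_{m',1} for m'=−3..3 at α=0.1864, β=2.5746, γ=3.5105.
cos(β/2)=0.279714, sin(β/2)=0.960083
d^3_{-3,1}: single k=4 term ⇒ +0.257460;  D = -0.252813-0.048698i
d^3_{-2,1}: k∈[3..4] ⇒ +0.122490 -0.721538 = -0.599048;  D = +0.599043+0.002332i
d^3_{-1,1}: k∈[2..4] ⇒ +0.033855 -0.531808 +0.783166 = +0.285213;  D = -0.280476+0.051765i
d^3_{0,1}: k∈[1..3] ⇒ +0.005695 -0.201271 +0.790405 = +0.594828;  D = -0.554809+0.214493i
d^3_{1,1}: k∈[0..2] ⇒ +0.000479 -0.045140 +0.398856 = +0.354194;  D = -0.300972+0.186733i
d^3_{2,1}: k∈[0..1] ⇒ -0.005199 +0.122490 = +0.117291;  D = -0.086481+0.079236i
d^3_{3,1}: single k=0 term ⇒ +0.021854;  D = -0.013098+0.017493i
Y_3^{m'}(θ=2.0685,φ=0.6233) and Σ D·Y over m':
  (-0.2528-0.0487i)·(-0.0834-0.2705i)  (+0.5990+0.0023i)·(-0.1200+0.3571i)  (-0.2805+0.0518i)·(+0.0322-0.0231i)  (-0.5548+0.2145i)·(+0.3314+0.0000i)  (-0.3010+0.1867i)·(-0.0322-0.0231i)  (-0.0865+0.0792i)·(-0.1200-0.3571i)  (-0.0131+0.0175i)·(+0.0834-0.2705i)
Y_3^1(R⁻¹ n̂) = -0.200203+0.392646i

Re=-0.2002 Im=0.3926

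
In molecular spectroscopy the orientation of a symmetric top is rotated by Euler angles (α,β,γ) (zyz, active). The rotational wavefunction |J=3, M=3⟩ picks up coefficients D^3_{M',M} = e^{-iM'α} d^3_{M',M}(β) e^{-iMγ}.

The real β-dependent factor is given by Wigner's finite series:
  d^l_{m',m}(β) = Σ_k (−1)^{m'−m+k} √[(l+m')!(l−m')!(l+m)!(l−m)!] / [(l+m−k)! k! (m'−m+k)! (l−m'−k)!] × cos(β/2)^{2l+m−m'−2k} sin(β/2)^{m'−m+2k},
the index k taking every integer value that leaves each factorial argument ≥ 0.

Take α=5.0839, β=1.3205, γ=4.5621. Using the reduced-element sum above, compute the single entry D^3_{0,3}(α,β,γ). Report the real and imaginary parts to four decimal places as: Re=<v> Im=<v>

Re=0.2215 Im=-0.4576

Split into d^3_{0,3}(β=1.3205) × two z-phases.
With c≡cos(β/2)=0.789839 and s≡sin(β/2)=0.613314, N=[6·6·720·1]^{1/2}=160.996894
The bounds max(0,m−m')=3 and min(l+m,l−m')=3 give 1 term
  k=3: (−1)^0·160.9969/(36)·0.7898^3·0.6133^3 = +0.508370
d^3_{0,3}(1.3205) = +0.508370
D = (+1.000000+0.000000i)·(+0.508370)·(+0.435746-0.900070i) = +0.221520-0.457568i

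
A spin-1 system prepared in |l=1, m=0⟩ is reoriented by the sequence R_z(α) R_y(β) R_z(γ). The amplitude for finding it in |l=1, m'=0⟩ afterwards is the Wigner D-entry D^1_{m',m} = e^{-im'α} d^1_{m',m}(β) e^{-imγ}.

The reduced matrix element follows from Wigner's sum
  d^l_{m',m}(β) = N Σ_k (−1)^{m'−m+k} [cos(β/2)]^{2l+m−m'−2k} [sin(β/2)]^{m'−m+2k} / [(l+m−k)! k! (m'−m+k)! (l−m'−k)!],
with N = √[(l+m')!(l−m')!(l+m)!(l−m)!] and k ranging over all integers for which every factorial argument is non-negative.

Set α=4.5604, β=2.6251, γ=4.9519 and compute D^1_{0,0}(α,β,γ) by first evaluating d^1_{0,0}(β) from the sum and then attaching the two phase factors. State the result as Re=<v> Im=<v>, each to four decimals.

Split into d^1_{0,0}(β=2.6251) × two z-phases.
Half-angle: c=0.255385, s=0.966839. N=√(1·1·1·1)=1.000000
k: max(0,(0)−(0))=0 … min(1+(0),1−(0))=1
  k=0: (−1)^0·1.0000/(1)·0.2554^2·0.9668^0 = +0.065222
  k=1: (−1)^1·1.0000/(1)·0.2554^0·0.9668^2 = -0.934778
d^1_{0,0}(2.6251) = +0.065222 -0.934778 = -0.869557
Phases: e^{-i·(0)·4.5604}=+1.000000+0.000000i, e^{-i·(0)·4.9519}=+1.000000+0.000000i ⇒ D=-0.869557+0.000000i

Re=-0.8696 Im=0.0000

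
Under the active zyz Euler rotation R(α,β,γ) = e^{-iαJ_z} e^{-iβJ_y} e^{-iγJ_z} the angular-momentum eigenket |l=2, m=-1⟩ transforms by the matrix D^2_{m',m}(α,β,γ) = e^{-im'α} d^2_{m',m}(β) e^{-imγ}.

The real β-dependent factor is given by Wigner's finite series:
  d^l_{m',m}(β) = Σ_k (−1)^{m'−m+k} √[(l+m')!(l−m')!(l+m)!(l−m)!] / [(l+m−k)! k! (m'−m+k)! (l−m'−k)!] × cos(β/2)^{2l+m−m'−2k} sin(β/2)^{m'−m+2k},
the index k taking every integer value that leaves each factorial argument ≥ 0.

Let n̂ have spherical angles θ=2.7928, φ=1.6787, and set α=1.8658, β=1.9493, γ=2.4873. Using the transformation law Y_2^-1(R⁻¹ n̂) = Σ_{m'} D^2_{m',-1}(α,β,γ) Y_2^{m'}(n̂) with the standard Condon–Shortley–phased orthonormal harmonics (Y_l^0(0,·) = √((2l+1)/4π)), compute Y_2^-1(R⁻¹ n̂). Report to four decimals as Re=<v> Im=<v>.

Re=-0.3225 Im=0.2065

Need the full column D^2_{m',-1} for m'=−2..2 at α=1.8658, β=1.9493, γ=2.4873.
cos(β/2)=0.561458, sin(β/2)=0.827505
d^2_{-2,-1}: single k=1 term ⇒ +0.292922;  D = +0.292317-0.018818i
d^2_{-1,-1}: k∈[0..1] ⇒ +0.099373 -0.647585 = -0.548212;  D = +0.192756+0.513207i
d^2_{0,-1}: k∈[0..1] ⇒ -0.358755 +0.779301 = +0.420546;  D = -0.333694+0.255944i
d^2_{1,-1}: k∈[0..1] ⇒ +0.647585 -0.468903 = +0.178682;  D = +0.145270+0.104039i
d^2_{2,-1}: single k=0 term ⇒ -0.636297;  D = -0.204077+0.602682i
Y_2^{m'}(θ=2.7928,φ=1.6787) and Σ D·Y over m':
  (+0.2923-0.0188i)·(-0.0441+0.0097i)  (+0.1928+0.5132i)·(+0.0267+0.2467i)  (-0.3337+0.2559i)·(+0.5203+0.0000i)  (+0.1453+0.1040i)·(-0.0267+0.2467i)  (-0.2041+0.6027i)·(-0.0441-0.0097i)
Y_2^-1(R⁻¹ n̂) = -0.322493+0.206544i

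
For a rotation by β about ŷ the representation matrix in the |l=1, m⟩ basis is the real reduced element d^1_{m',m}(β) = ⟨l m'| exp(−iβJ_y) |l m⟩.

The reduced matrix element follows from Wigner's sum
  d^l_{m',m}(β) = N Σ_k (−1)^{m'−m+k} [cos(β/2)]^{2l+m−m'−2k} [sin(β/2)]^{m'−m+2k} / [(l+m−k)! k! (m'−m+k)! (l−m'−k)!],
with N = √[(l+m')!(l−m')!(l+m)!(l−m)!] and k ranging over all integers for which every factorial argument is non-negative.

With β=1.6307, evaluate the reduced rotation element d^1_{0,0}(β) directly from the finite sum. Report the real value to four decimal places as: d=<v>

d=-0.0599

d^1_{0,0}(β=1.6307) via Wigner's sum:
c=cos(1.6307/2)=0.685614, s=sin(1.6307/2)=0.727966; N=√[1·1·1·1]=1.000000
Admissible k: 0..1 (factorial args all ≥0)
  k=0: (−1)^0·1.0000/(1)·0.6856^2·0.7280^0 = +0.470066
  k=1: (−1)^1·1.0000/(1)·0.6856^0·0.7280^2 = -0.529934
d^1_{0,0}(1.6307) = +0.470066 -0.529934 = -0.059868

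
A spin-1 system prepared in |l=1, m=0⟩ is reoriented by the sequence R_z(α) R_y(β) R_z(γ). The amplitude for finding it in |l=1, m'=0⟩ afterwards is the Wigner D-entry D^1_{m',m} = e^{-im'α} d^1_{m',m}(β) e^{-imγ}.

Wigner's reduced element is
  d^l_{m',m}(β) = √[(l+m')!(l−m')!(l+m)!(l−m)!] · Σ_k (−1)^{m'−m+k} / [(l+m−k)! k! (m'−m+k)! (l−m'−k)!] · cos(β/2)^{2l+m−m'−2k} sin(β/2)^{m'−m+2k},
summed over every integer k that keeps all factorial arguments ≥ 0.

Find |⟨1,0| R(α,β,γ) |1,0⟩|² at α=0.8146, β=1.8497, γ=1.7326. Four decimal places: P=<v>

P=0.0758

First d^1_{0,0}(β=1.8497), then the phase factors e^{-i(0)α} and e^{-i(0)γ}:
With c≡cos(β/2)=0.601954 and s≡sin(β/2)=0.798530, N=[1·1·1·1]^{1/2}=1.000000
k∈{0,1} keeps every argument non-negative
  k=0: (−1)^0·1.0000/(1)·0.6020^2·0.7985^0 = +0.362349
  k=1: (−1)^1·1.0000/(1)·0.6020^0·0.7985^2 = -0.637651
d^1_{0,0}(1.8497) = +0.362349 -0.637651 = -0.275302
|D^1_{0,0}|² = |d^1_{0,0}(β)|² = (-0.275302)² = 0.075791 (the z-rotation phases have unit modulus)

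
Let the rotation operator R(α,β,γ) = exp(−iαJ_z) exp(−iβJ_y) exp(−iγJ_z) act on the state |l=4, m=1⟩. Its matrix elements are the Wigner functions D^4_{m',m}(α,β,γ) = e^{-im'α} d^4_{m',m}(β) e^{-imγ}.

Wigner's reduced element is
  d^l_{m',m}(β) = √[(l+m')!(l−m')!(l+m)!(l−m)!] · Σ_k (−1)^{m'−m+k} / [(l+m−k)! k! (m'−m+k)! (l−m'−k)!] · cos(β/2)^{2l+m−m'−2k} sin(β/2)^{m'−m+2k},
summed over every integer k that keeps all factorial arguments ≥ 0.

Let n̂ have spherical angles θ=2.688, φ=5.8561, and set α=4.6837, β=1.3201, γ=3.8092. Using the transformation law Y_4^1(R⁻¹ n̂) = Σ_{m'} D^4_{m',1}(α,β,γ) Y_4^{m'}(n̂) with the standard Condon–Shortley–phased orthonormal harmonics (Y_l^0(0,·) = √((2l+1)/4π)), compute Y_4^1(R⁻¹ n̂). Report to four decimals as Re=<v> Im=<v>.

Re=0.0794 Im=-0.0204

Need the full column D^4_{m',1} for m'=−4..4 at α=4.6837, β=1.3201, γ=3.8092.
cos(β/2)=0.789962, sin(β/2)=0.613156
d^4_{-4,1}: single k=5 term ⇒ +0.319719;  D = -0.226760+0.225388i
d^4_{-3,1}: k∈[4..5] ⇒ +0.728162 -0.263214 = +0.464947;  D = -0.318174-0.339030i
d^4_{-2,1}: k∈[3..5] ⇒ +1.002902 -0.906317 +0.109205 = +0.205789;  D = +0.154035-0.136464i
d^4_{-1,1}: k∈[2..5] ⇒ +0.913647 -1.651315 +0.497428 -0.019979 = -0.260219;  D = -0.166900-0.199646i
d^4_{0,1}: k∈[1..4] ⇒ +0.526415 -1.902873 +1.146411 -0.115112 = -0.345159;  D = +0.271055-0.213691i
d^4_{1,1}: k∈[0..3] ⇒ +0.151652 -1.370470 +1.651315 -0.331619 = +0.100878;  D = -0.060157-0.080979i
d^4_{2,1}: k∈[0..2] ⇒ -0.499401 +1.504353 -0.604212 = +0.400741;  D = +0.328414-0.229647i
d^4_{3,1}: k∈[0..1] ⇒ +0.725185 -0.728162 = -0.002977;  D = -0.001635-0.002488i
d^4_{4,1}: single k=0 term ⇒ -0.530686;  D = +0.451630-0.278672i
Y_4^{m'}(θ=2.688,φ=5.8561) and Σ D·Y over m':
  (-0.2268+0.2254i)·(-0.0022+0.0162i)  (-0.3182-0.3390i)·(-0.0270-0.0907i)  (+0.1540-0.1365i)·(+0.1964+0.2255i)  (-0.1669-0.1996i)·(-0.4505-0.2050i)  (+0.2711-0.2137i)·(+0.1703+0.0000i)  (-0.0602-0.0810i)·(+0.4505-0.2050i)  (+0.3284-0.2296i)·(+0.1964-0.2255i)  (-0.0016-0.0025i)·(+0.0270-0.0907i)  (+0.4516-0.2787i)·(-0.0022-0.0162i)
Y_4^1(R⁻¹ n̂) = +0.079393-0.020365i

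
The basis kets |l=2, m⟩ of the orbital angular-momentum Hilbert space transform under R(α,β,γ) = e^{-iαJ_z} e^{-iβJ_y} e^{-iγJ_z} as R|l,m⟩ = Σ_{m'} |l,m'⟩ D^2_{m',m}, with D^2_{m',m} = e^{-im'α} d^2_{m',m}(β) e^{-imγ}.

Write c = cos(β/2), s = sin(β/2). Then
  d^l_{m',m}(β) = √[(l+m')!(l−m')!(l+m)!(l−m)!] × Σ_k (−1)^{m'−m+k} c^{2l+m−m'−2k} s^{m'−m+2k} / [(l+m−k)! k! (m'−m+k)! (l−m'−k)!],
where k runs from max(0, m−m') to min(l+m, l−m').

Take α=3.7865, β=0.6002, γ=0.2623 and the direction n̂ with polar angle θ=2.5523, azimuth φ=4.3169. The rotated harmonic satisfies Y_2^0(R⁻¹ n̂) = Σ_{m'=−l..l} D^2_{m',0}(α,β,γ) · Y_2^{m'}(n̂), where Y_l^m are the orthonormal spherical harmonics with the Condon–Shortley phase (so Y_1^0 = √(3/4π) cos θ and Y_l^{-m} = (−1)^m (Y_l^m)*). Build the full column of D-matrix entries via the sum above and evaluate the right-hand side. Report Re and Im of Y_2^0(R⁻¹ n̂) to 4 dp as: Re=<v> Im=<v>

Re=-0.1522 Im=0.0000

Need the full column D^2_{m',0} for m'=−2..2 at α=3.7865, β=0.6002, γ=0.2623.
cos(β/2)=0.955307, sin(β/2)=0.295616
d^2_{-2,0}: single k=2 term ⇒ +0.195351;  D = +0.054171+0.187690i
d^2_{-1,0}: k∈[1..2] ⇒ +0.631294 -0.060451 = +0.570844;  D = -0.456193-0.343148i
d^2_{0,0}: k∈[0..2] ⇒ +0.832859 -0.319008 +0.007637 = +0.521489;  D = +0.521489+0.000000i
d^2_{1,0}: k∈[0..1] ⇒ -0.631294 +0.060451 = -0.570844;  D = +0.456193-0.343148i
d^2_{2,0}: single k=0 term ⇒ +0.195351;  D = +0.054171-0.187690i
Y_2^{m'}(θ=2.5523,φ=4.3169) and Σ D·Y over m':
  (+0.0542+0.1877i)·(-0.0839-0.0848i)  (-0.4562-0.3431i)·(+0.1375-0.3294i)  (+0.5215+0.0000i)·(+0.3385+0.0000i)  (+0.4562-0.3431i)·(-0.1375-0.3294i)  (+0.0542-0.1877i)·(-0.0839+0.0848i)
Y_2^0(R⁻¹ n̂) = -0.152232+0.000000i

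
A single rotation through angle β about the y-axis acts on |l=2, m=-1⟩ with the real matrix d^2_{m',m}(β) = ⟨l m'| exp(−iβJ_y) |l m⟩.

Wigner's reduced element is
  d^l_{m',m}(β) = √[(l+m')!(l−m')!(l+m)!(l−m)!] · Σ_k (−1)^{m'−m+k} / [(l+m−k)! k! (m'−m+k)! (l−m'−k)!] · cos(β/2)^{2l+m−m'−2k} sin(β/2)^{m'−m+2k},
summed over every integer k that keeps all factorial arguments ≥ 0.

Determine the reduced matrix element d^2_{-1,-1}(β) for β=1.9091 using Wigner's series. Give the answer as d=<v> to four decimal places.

d=-0.5558

d^2_{-1,-1}(β=1.9091) via Wigner's sum:
Half-angle: c=0.577976, s=0.816054. N=√(1·6·1·6)=6.000000
The bounds max(0,m−m')=0 and min(l+m,l−m')=1 give 2 terms
  k=0: (−1)^0·6.0000/(6)·0.5780^4·0.8161^0 = +0.111594
  k=1: (−1)^1·6.0000/(2)·0.5780^2·0.8161^2 = -0.667388
d^2_{-1,-1}(1.9091) = +0.111594 -0.667388 = -0.555794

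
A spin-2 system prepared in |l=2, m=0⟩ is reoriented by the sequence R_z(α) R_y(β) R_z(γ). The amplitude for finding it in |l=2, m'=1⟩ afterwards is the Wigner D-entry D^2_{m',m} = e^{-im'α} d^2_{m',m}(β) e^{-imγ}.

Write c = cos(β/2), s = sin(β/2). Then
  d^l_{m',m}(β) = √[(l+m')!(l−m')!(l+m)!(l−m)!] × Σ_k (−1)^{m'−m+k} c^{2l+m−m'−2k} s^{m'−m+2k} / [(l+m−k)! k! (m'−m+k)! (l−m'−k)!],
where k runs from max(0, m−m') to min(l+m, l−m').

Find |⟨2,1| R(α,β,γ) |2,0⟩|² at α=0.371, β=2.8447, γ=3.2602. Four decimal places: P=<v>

P=0.1174

First d^2_{1,0}(β=2.8447), then the phase factors e^{-i(1)α} and e^{-i(0)γ}:
Half-angle: c=0.147902, s=0.989002. N=√(6·1·2·2)=4.898979
k: max(0,(0)−(1))=0 … min(2+(0),2−(1))=1
  k=0: (−1)^1·4.8990/(2)·0.1479^3·0.9890^1 = -0.007838
  k=1: (−1)^2·4.8990/(2)·0.1479^1·0.9890^3 = +0.350462
d^2_{1,0}(2.8447) = -0.007838 +0.350462 = +0.342624
|D^2_{1,0}|² = |d^2_{1,0}(β)|² = (+0.342624)² = 0.117391 (the z-rotation phases have unit modulus)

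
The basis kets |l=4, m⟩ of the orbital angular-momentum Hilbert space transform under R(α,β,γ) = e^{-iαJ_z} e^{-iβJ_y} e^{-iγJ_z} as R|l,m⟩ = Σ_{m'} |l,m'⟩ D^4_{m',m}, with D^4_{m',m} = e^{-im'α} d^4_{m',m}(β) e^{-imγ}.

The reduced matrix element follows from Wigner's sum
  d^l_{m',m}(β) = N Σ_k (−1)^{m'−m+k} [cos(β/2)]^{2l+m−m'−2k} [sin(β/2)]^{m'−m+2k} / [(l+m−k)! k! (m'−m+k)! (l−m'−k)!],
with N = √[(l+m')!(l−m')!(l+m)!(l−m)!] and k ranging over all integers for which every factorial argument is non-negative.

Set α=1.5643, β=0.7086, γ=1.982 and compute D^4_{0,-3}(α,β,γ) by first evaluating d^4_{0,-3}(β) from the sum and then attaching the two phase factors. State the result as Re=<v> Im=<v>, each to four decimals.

Split into d^4_{0,-3}(β=0.7086) × two z-phases.
With c≡cos(β/2)=0.937890 and s≡sin(β/2)=0.346934, N=[24·24·1·5040]^{1/2}=1703.830978
Admissible k: 0..1 (factorial args all ≥0)
  k=0: (−1)^3·1703.8310/(144)·0.9379^5·0.3469^3 = -0.358561
  k=1: (−1)^4·1703.8310/(144)·0.9379^3·0.3469^5 = +0.049063
d^4_{0,-3}(0.7086) = -0.358561 +0.049063 = -0.309498
Attach z-rotation phases: D = e^{-i(0)(1.5643)}·(-0.309498)·e^{-i(-3)(1.982)} = -0.292070+0.102392i

Re=-0.2921 Im=0.1024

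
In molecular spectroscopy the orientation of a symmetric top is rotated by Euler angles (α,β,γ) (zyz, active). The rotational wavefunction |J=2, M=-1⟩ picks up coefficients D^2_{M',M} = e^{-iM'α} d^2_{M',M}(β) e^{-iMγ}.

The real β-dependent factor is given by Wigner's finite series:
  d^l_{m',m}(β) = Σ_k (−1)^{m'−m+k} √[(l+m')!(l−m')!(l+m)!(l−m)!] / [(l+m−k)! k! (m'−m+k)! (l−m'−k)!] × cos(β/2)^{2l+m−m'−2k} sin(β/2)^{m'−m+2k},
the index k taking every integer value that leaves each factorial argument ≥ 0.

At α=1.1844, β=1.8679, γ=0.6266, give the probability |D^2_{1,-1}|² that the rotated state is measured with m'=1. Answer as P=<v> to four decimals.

Split into d^2_{1,-1}(β=1.8679) × two z-phases.
c=cos(1.8679/2)=0.594663, s=sin(1.8679/2)=0.803975; N=√[6·1·1·6]=6.000000
Admissible k: 0..1 (factorial args all ≥0)
  k=0: (−1)^2·6.0000/(2)·0.5947^2·0.8040^2 = +0.685722
  k=1: (−1)^3·6.0000/(6)·0.5947^0·0.8040^4 = -0.417802
d^2_{1,-1}(1.8679) = +0.685722 -0.417802 = +0.267920
|D^2_{1,-1}|² = |d^2_{1,-1}(β)|² = (+0.267920)² = 0.071781 (the z-rotation phases have unit modulus)

P=0.0718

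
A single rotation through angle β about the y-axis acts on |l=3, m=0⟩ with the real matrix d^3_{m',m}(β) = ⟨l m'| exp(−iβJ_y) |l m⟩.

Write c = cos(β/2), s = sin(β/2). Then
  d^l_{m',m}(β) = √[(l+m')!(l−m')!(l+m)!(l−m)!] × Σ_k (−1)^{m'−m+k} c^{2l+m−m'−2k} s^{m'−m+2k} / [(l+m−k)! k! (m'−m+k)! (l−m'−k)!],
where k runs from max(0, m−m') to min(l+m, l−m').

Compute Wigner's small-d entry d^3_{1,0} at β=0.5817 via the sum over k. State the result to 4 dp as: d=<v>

d=-0.5925

d^3_{1,0}(β=0.5817) via Wigner's sum:
Half-angle: c=0.958000, s=0.286767. N=√(24·2·6·6)=41.569219
The bounds max(0,m−m')=0 and min(l+m,l−m')=2 give 3 terms
  k=0: (−1)^1·41.5692/(12)·0.9580^5·0.2868^1 = -0.801582
  k=1: (−1)^2·41.5692/(4)·0.9580^3·0.2868^3 = +0.215474
  k=2: (−1)^3·41.5692/(12)·0.9580^1·0.2868^5 = -0.006436
d^3_{1,0}(0.5817) = -0.801582 +0.215474 -0.006436 = -0.592544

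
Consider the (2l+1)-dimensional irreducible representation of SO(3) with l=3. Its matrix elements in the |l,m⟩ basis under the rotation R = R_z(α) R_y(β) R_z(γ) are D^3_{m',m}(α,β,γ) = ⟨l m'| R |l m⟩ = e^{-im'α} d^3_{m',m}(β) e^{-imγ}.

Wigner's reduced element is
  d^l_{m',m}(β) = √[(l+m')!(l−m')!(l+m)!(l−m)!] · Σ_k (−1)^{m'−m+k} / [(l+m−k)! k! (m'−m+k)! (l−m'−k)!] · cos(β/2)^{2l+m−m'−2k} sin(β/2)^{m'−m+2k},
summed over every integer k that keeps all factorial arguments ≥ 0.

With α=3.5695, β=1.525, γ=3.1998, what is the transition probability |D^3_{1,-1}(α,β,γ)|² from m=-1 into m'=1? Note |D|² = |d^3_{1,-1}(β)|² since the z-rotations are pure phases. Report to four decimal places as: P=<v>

P=0.0037

D^3_{1,-1}(3.5695,1.525,3.1998) = e^{-i·1·3.5695}·d^3_{1,-1}(1.525)·e^{-i·-1·3.1998}. Compute d first:
c=cos(1.525/2)=0.723111, s=sin(1.525/2)=0.690731; N=√[24·2·2·24]=48.000000
Admissible k: 0..2 (factorial args all ≥0)
  k=0: (−1)^2·48.0000/(8)·0.7231^4·0.6907^2 = +0.782691
  k=1: (−1)^3·48.0000/(6)·0.7231^2·0.6907^4 = -0.952220
  k=2: (−1)^4·48.0000/(48)·0.7231^0·0.6907^6 = +0.108606
d^3_{1,-1}(1.525) = +0.782691 -0.952220 +0.108606 = -0.060922
|D^3_{1,-1}|² = |d^3_{1,-1}(β)|² = (-0.060922)² = 0.003711 (the z-rotation phases have unit modulus)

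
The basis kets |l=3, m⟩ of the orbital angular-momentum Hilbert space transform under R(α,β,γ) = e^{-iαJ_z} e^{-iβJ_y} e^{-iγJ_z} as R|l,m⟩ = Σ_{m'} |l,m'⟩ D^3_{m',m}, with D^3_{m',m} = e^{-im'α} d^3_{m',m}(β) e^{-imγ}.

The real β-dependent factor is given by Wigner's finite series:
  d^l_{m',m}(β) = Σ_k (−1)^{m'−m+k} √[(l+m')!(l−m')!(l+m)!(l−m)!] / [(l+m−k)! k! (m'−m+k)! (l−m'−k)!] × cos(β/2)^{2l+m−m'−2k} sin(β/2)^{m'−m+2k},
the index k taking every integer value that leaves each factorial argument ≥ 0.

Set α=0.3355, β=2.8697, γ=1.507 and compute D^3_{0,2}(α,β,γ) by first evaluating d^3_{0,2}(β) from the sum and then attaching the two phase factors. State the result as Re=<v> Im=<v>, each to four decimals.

First d^3_{0,2}(β=2.8697), then the phase factors e^{-i(0)α} and e^{-i(2)γ}:
Half-angle: c=0.135528, s=0.990774. N=√(6·6·120·1)=65.726707
Admissible k: 2..3 (factorial args all ≥0)
  k=2: (−1)^0·65.7267/(12)·0.1355^4·0.9908^2 = +0.001814
  k=3: (−1)^1·65.7267/(12)·0.1355^2·0.9908^4 = -0.096943
d^3_{0,2}(2.8697) = +0.001814 -0.096943 = -0.095129
D = (+1.000000+0.000000i)·(-0.095129)·(-0.991871-0.127247i) = +0.094356+0.012105i

Re=0.0944 Im=0.0121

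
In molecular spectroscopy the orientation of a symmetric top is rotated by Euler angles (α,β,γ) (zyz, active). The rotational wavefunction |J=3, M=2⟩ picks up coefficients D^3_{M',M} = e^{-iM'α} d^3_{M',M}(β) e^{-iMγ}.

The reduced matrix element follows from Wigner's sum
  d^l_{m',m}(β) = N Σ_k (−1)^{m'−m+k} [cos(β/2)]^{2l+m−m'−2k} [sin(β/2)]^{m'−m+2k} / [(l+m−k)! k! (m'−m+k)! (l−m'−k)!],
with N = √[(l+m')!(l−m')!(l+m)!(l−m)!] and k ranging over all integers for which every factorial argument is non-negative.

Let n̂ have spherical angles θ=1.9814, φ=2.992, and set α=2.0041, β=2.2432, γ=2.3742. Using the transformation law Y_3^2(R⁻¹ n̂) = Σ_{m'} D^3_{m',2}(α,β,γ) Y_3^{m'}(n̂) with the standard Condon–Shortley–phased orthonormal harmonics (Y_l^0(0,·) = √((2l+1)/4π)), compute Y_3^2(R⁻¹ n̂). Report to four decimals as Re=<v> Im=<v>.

Need the full column D^3_{m',2} for m'=−3..3 at α=2.0041, β=2.2432, γ=2.3742.
cos(β/2)=0.434242, sin(β/2)=0.900796
d^3_{-3,2}: single k=5 term ⇒ +0.630871;  D = +0.190587+0.601394i
d^3_{-2,2}: k∈[4..5] ⇒ +0.620783 -0.534269 = +0.086514;  D = +0.063876-0.058348i
d^3_{-1,2}: k∈[3..4] ⇒ +0.378534 -0.814451 = -0.435917;  D = +0.401964+0.168666i
d^3_{0,2}: k∈[2..3] ⇒ +0.158030 -0.680033 = -0.522003;  D = -0.018794-0.521665i
d^3_{1,2}: k∈[1..2] ⇒ +0.043983 -0.378534 = -0.334551;  D = -0.298379+0.151309i
d^3_{2,2}: k∈[0..1] ⇒ +0.006705 -0.144261 = -0.137556;  D = +0.107975+0.085224i
d^3_{3,2}: single k=0 term ⇒ -0.034069;  D = +0.007929-0.033134i
Y_3^{m'}(θ=1.9814,φ=2.992) and Σ D·Y over m':
  (+0.1906+0.6014i)·(-0.2897-0.1395i)  (+0.0639-0.0583i)·(-0.3277-0.1011i)  (+0.4020+0.1687i)·(+0.0596+0.0090i)  (-0.0188-0.5217i)·(+0.3282+0.0000i)  (-0.2984+0.1513i)·(-0.0596+0.0090i)  (+0.1080+0.0852i)·(-0.3277+0.1011i)  (+0.0079-0.0331i)·(+0.2897-0.1395i)
Y_3^2(R⁻¹ n̂) = -0.011780-0.385151i

Re=-0.0118 Im=-0.3852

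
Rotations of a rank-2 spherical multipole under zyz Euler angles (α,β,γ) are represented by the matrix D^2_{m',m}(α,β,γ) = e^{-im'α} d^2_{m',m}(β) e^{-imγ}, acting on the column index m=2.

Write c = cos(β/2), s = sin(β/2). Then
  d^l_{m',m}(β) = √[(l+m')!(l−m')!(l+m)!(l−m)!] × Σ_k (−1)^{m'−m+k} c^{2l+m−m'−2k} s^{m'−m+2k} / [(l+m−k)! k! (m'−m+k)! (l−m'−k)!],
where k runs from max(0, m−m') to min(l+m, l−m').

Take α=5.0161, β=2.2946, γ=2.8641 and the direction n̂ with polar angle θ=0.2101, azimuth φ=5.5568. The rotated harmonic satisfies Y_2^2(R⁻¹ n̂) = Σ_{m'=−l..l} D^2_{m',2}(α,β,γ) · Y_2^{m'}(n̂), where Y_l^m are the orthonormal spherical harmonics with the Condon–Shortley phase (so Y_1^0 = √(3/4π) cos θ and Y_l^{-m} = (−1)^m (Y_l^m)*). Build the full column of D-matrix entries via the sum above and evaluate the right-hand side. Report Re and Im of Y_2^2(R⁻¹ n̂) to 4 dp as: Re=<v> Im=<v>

Need the full column D^2_{m',2} for m'=−2..2 at α=5.0161, β=2.2946, γ=2.8641.
cos(β/2)=0.410950, sin(β/2)=0.911658
d^2_{-2,2}: single k=4 term ⇒ +0.690760;  D = -0.274322-0.633953i
d^2_{-1,2}: single k=3 term ⇒ +0.622752;  D = +0.471418-0.406921i
d^2_{0,2}: single k=2 term ⇒ +0.343810;  D = +0.292207+0.181164i
d^2_{1,2}: single k=1 term ⇒ +0.126541;  D = -0.031463+0.122567i
d^2_{2,2}: single k=0 term ⇒ +0.028521;  D = -0.028481+0.001495i
Y_2^{m'}(θ=0.2101,φ=5.5568) and Σ D·Y over m':
  (-0.2743-0.6340i)·(+0.0020+0.0167i)  (+0.4714-0.4069i)·(+0.1178+0.1047i)  (+0.2922+0.1812i)·(+0.5896+0.0000i)  (-0.0315+0.1226i)·(-0.1178+0.1047i)  (-0.0285+0.0015i)·(+0.0020-0.0167i)
Y_2^2(R⁻¹ n̂) = +0.271297+0.085137i

Re=0.2713 Im=0.0851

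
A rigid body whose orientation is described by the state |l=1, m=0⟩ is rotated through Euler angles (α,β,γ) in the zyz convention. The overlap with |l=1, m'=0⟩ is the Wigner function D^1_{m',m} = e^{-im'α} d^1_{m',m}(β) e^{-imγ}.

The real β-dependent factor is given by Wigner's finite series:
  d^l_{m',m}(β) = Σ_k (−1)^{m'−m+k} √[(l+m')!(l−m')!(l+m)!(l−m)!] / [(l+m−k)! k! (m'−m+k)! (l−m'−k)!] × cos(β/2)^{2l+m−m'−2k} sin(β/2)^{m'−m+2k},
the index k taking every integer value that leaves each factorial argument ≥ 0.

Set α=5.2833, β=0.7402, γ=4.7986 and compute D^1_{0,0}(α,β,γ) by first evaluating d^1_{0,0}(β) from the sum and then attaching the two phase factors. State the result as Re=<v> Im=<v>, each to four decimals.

Re=0.7383 Im=0.0000

First d^1_{0,0}(β=0.7402), then the phase factors e^{-i(0)α} and e^{-i(0)γ}:
With c≡cos(β/2)=0.932291 and s≡sin(β/2)=0.361709, N=[1·1·1·1]^{1/2}=1.000000
k: max(0,(0)−(0))=0 … min(1+(0),1−(0))=1
  k=0: (−1)^0·1.0000/(1)·0.9323^2·0.3617^0 = +0.869167
  k=1: (−1)^1·1.0000/(1)·0.9323^0·0.3617^2 = -0.130833
d^1_{0,0}(0.7402) = +0.869167 -0.130833 = +0.738334
Attach z-rotation phases: D = e^{-i(0)(5.2833)}·(+0.738334)·e^{-i(0)(4.7986)} = +0.738334+0.000000i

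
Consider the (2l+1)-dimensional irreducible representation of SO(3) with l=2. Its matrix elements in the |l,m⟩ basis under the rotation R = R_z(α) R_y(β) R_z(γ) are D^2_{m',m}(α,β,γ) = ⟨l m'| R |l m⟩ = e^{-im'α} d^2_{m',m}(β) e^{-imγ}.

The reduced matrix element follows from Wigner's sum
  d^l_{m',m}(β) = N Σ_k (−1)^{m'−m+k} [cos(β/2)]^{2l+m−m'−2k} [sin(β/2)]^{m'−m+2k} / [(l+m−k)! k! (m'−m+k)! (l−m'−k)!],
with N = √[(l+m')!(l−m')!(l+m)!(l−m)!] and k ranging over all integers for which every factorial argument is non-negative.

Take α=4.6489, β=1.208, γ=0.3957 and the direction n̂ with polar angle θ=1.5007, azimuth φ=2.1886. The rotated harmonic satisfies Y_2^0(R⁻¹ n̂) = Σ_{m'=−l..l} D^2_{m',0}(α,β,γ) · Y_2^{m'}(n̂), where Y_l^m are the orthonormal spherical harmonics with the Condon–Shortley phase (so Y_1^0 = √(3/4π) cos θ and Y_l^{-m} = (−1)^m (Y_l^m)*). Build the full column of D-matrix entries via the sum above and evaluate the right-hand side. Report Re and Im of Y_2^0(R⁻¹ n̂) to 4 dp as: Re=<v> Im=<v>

Re=0.1477 Im=0.0000

Need the full column D^2_{m',0} for m'=−2..2 at α=4.6489, β=1.208, γ=0.3957.
cos(β/2)=0.823070, sin(β/2)=0.567939
d^2_{-2,0}: single k=2 term ⇒ +0.535246;  D = -0.530937+0.067782i
d^2_{-1,0}: k∈[1..2] ⇒ +0.775691 -0.369333 = +0.406357;  D = -0.025782-0.405539i
d^2_{0,0}: k∈[0..2] ⇒ +0.458932 -0.874053 +0.104042 = -0.311080;  D = -0.311080+0.000000i
d^2_{1,0}: k∈[0..1] ⇒ -0.775691 +0.369333 = -0.406357;  D = +0.025782-0.405539i
d^2_{2,0}: single k=0 term ⇒ +0.535246;  D = -0.530937-0.067782i
Y_2^{m'}(θ=1.5007,φ=2.1886) and Σ D·Y over m':
  (-0.5309+0.0678i)·(-0.1264+0.3630i)  (-0.0258-0.4055i)·(-0.0313-0.0440i)  (-0.3111+0.0000i)·(-0.3108+0.0000i)  (+0.0258-0.4055i)·(+0.0313-0.0440i)  (-0.5309-0.0678i)·(-0.1264-0.3630i)
Y_2^0(R⁻¹ n̂) = +0.147650+0.000000i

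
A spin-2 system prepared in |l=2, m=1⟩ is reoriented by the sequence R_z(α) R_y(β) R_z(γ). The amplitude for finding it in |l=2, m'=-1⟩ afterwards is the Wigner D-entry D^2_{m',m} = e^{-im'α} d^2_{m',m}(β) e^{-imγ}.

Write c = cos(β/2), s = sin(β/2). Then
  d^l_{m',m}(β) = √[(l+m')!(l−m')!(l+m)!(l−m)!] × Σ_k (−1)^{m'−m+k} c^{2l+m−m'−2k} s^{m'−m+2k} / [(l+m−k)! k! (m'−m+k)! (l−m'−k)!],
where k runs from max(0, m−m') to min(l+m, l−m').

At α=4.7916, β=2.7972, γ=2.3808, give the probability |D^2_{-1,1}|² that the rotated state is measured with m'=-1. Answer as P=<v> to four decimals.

P=0.7338

First d^2_{-1,1}(β=2.7972), then the phase factors e^{-i(-1)α} and e^{-i(1)γ}:
c=cos(2.7972/2)=0.171347, s=sin(2.7972/2)=0.985211; N=√[1·6·6·1]=6.000000
k∈{2,3} keeps every argument non-negative
  k=2: (−1)^0·6.0000/(2)·0.1713^2·0.9852^2 = +0.085493
  k=3: (−1)^1·6.0000/(6)·0.1713^0·0.9852^4 = -0.942143
d^2_{-1,1}(2.7972) = +0.085493 -0.942143 = -0.856650
|D^2_{-1,1}|² = |d^2_{-1,1}(β)|² = (-0.856650)² = 0.733849 (the z-rotation phases have unit modulus)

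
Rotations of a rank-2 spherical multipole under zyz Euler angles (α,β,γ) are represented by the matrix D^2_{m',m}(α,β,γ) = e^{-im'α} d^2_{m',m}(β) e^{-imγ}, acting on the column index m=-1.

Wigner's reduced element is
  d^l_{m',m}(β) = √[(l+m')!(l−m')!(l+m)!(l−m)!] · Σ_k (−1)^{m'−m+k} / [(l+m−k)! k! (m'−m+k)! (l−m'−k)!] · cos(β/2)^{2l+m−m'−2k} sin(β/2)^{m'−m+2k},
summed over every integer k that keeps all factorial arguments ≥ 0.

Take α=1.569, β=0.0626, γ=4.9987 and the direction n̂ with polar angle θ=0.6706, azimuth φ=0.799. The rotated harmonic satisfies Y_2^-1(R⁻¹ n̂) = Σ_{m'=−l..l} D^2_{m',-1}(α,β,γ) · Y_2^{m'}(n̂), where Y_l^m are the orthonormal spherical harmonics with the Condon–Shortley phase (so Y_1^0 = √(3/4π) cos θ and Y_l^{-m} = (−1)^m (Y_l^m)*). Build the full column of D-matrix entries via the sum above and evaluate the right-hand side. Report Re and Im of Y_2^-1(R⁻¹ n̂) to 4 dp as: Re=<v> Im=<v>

Re=0.3297 Im=-0.1614

Need the full column D^2_{m',-1} for m'=−2..2 at α=1.569, β=0.0626, γ=4.9987.
cos(β/2)=0.999510, sin(β/2)=0.031295
d^2_{-2,-1}: single k=1 term ⇒ +0.062498;  D = -0.017435+0.060017i
d^2_{-1,-1}: k∈[0..1] ⇒ +0.998042 -0.002935 = +0.995107;  D = +0.955102+0.279318i
d^2_{0,-1}: k∈[0..1] ⇒ -0.076544 +0.000075 = -0.076469;  D = -0.021596+0.073356i
d^2_{1,-1}: k∈[0..1] ⇒ +0.002935 -0.000001 = +0.002934;  D = -0.002813-0.000834i
d^2_{2,-1}: single k=0 term ⇒ -0.000061;  D = +0.000018-0.000059i
Y_2^{m'}(θ=0.6706,φ=0.799) and Σ D·Y over m':
  (-0.0174+0.0600i)·(-0.0041-0.1491i)  (+0.9551+0.2793i)·(+0.2623-0.2696i)  (-0.0216+0.0734i)·(+0.2654+0.0000i)  (-0.0028-0.0008i)·(-0.2623-0.2696i)  (+0.0000-0.0001i)·(-0.0041+0.1491i)
Y_2^-1(R⁻¹ n̂) = +0.329655-0.161384i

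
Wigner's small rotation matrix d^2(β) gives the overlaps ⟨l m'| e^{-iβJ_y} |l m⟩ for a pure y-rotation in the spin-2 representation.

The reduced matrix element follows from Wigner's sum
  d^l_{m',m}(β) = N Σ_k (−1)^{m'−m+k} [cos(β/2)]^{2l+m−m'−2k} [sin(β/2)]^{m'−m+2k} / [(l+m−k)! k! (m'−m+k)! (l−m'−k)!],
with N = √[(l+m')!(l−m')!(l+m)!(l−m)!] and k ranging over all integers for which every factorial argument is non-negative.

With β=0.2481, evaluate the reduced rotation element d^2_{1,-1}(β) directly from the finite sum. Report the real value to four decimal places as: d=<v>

d^2_{1,-1}(β=0.2481) via Wigner's sum:
c=cos(0.2481/2)=0.992316, s=sin(0.2481/2)=0.123732; N=√[6·1·1·6]=6.000000
k: max(0,(-1)−(1))=0 … min(2+(-1),2−(1))=1
  k=0: (−1)^2·6.0000/(2)·0.9923^2·0.1237^2 = +0.045226
  k=1: (−1)^3·6.0000/(6)·0.9923^0·0.1237^4 = -0.000234
d^2_{1,-1}(0.2481) = +0.045226 -0.000234 = +0.044991

d=0.0450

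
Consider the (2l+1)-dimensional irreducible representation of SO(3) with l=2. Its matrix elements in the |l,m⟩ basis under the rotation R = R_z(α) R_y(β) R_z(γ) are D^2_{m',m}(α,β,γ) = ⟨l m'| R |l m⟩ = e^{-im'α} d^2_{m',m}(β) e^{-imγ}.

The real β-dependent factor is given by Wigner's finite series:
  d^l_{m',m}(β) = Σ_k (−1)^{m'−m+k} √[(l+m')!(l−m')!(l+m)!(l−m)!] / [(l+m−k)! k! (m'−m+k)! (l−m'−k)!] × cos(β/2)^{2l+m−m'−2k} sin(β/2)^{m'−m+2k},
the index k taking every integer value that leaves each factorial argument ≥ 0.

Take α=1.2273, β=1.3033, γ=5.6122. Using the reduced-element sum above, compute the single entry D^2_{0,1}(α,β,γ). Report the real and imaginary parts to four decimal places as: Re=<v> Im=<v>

Re=0.2445 Im=0.1941

Split into d^2_{0,1}(β=1.3033) × two z-phases.
With c≡cos(β/2)=0.795084 and s≡sin(β/2)=0.606499, N=[2·2·6·1]^{1/2}=4.898979
k: max(0,(1)−(0))=1 … min(2+(1),2−(0))=2
  k=1: (−1)^0·4.8990/(2)·0.7951^3·0.6065^1 = +0.746698
  k=2: (−1)^1·4.8990/(2)·0.7951^1·0.6065^3 = -0.434489
d^2_{0,1}(1.3033) = +0.746698 -0.434489 = +0.312209
Attach z-rotation phases: D = e^{-i(0)(1.2273)}·(+0.312209)·e^{-i(1)(5.6122)} = +0.244525+0.194118i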